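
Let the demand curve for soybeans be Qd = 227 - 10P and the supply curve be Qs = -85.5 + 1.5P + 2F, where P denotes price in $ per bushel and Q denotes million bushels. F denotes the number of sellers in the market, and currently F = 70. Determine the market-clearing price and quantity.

P* = 15, Q* = 77

With F = 70, supply is Qs = 54.5 + 1.5P.
The market clears where 227 - 10P = 54.5 + 1.5P. Rearranging, 11.5P = 172.5, hence P* = 15.
Substitute back: Q* = 227 - 10(15) = 77.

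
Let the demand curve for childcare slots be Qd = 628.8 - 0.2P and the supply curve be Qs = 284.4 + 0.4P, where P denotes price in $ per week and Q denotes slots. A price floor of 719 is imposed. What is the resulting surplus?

With P fixed at 719, quantity demanded is 485 and quantity supplied is 572.
Surplus = Qs - Qd = 572 - 485 = 87.

Surplus = 87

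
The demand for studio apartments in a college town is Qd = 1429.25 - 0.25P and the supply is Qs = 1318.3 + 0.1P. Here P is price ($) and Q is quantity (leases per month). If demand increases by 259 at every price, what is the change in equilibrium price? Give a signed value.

ΔP = 740

Set Qd = Qs: 1429.25 - 0.25P = 1318.3 + 0.1P, so 110.95 = 0.35P and P* = 317.
Plugging P* into demand: Q* = 1429.25 - 0.25(317) = 1350.
After the shift, demand is Qd = 1688.25 - 0.25P.
The new intersection has 369.95 = 0.35P, i.e. P = 1057, Q = 1424.
ΔP = 1057 - 317 = 740.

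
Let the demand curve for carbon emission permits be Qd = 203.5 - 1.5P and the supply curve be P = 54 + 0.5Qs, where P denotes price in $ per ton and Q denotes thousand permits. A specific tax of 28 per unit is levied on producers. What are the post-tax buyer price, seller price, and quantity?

In direct form, Qs = -108 + 2P.
Producers keep P_s = P_b - 28 per unit, so supply in terms of the buyer price is Qs = -164 + 2P_b.
Set Qd = Qs: 203.5 - 1.5P_b = -164 + 2P_b, so 367.5 = 3.5P_b and P_b = 105.
So P_s = 77 and the quantity traded is Q = 203.5 - 1.5(105) = 46.

P_b = 105, P_s = 77, Q = 46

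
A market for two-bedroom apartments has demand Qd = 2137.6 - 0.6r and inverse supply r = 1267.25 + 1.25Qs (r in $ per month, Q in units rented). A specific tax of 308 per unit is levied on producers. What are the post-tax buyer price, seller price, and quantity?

r_b = 2427, r_s = 2119, Q = 681.4

Solving each curve for Q: Qs = -1013.8 + 0.8r.
With a tax of 308 on producers, they supply based on the net price r_s = r_b - 308, so Qs = -1260.2 + 0.8r_b.
Equate demand and the shifted supply: 2137.6 - 0.6r_b = -1260.2 + 0.8r_b, giving 1.4r_b = 3397.8, so r_b = 2427.
Then r_s = 2427 - 308 = 2119 and Q = 2137.6 - 0.6(2427) = 681.4.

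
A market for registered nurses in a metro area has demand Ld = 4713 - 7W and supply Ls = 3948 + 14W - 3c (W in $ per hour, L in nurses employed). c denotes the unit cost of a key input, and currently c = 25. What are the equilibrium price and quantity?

W* = 40, L* = 4433

With c = 25, supply is Ls = 3873 + 14W.
At equilibrium Ld = Ls, so 4713 - 7W = 3873 + 14W; collecting terms, 840 = 21W and W* = 40.
Substitute back: L* = 4713 - 7(40) = 4433.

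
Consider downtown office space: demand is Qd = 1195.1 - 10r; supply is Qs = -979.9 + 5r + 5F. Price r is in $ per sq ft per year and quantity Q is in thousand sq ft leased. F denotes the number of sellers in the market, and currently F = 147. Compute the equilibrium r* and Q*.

r* = 96, Q* = 235.1

With F = 147, supply is Qs = -244.9 + 5r.
At equilibrium Qd = Qs, so 1195.1 - 10r = -244.9 + 5r; collecting terms, 1440 = 15r and r* = 96.
From the demand curve, Q* = 1195.1 - 10(96) = 235.1.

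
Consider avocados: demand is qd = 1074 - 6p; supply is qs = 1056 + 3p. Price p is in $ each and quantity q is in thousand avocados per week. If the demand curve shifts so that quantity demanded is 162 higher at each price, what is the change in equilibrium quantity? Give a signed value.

Δq = 54

At equilibrium qd = qs, so 1074 - 6p = 1056 + 3p; collecting terms, 18 = 9p and p* = 2.
Then q* = 1074 - 6(2) = 1062.
After the shift, demand is qd = 1236 - 6p.
The new intersection has 180 = 9p, i.e. p = 20, q = 1116.
Δq = 1116 - 1062 = 54.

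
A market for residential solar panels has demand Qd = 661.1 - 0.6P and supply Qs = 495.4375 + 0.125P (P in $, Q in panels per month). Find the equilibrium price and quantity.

P* = 228.5, Q* = 524

Set Qd = Qs: 661.1 - 0.6P = 495.4375 + 0.125P, so 165.6625 = 0.725P and P* = 228.5.
Plugging P* into demand: Q* = 661.1 - 0.6(228.5) = 524.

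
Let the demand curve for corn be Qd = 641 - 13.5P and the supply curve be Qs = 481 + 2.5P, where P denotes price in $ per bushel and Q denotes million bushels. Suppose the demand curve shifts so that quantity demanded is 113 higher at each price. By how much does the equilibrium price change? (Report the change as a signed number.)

ΔP = 7.0625

At equilibrium Qd = Qs, so 641 - 13.5P = 481 + 2.5P; collecting terms, 160 = 16P and P* = 10.
Plugging P* into demand: Q* = 641 - 13.5(10) = 506.
After the shift, demand is Qd = 754 - 13.5P.
Re-solving, 16P = 273 gives P = 17.0625 and Q = 523.65625.
ΔP = 17.0625 - 10 = 7.0625.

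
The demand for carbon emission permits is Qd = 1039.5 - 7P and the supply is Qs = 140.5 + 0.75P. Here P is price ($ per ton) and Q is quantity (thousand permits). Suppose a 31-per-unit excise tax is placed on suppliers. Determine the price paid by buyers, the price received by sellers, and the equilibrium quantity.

P_b = 119, P_s = 88, Q = 206.5

Suppliers keep P_s = P_b - 31 per unit, so supply in terms of the buyer price is Qs = 117.25 + 0.75P_b.
Equate demand and the shifted supply: 1039.5 - 7P_b = 117.25 + 0.75P_b, giving 7.75P_b = 922.25, so P_b = 119.
So P_s = 88 and the quantity traded is Q = 1039.5 - 7(119) = 206.5.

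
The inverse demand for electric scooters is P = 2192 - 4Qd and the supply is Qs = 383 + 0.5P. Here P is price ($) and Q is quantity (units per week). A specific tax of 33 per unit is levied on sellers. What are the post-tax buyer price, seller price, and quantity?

P_b = 242, P_s = 209, Q = 487.5

In direct form, Qd = 548 - 0.25P.
With a tax of 33 on sellers, they supply based on the net price P_s = P_b - 33, so Qs = 366.5 + 0.5P_b.
Set Qd = Qs: 548 - 0.25P_b = 366.5 + 0.5P_b, so 181.5 = 0.75P_b and P_b = 242.
So P_s = 209 and the quantity traded is Q = 548 - 0.25(242) = 487.5.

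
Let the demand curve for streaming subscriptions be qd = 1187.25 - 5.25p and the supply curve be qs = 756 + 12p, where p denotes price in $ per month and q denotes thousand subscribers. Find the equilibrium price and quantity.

Set qd = qs: 1187.25 - 5.25p = 756 + 12p, so 431.25 = 17.25p and p* = 25.
Substitute back: q* = 1187.25 - 5.25(25) = 1056.

p* = 25, q* = 1056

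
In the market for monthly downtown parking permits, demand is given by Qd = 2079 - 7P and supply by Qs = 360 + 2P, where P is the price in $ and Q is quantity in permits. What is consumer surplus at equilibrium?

Consumer surplus = 39326

Set Qd = Qs: 2079 - 7P = 360 + 2P, so 1719 = 9P and P* = 191.
Plugging P* into demand: Q* = 2079 - 7(191) = 742.
Demand choke price (Qd = 0): P = 2079/7 = 297. Consumer surplus = ½ × (297 - 191) × 742 = 39326.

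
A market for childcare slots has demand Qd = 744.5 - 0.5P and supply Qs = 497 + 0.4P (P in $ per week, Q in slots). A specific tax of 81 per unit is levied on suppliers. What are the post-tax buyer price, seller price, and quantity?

The tax drives a wedge P_b - P_s = 81. Substituting P_s = P_b - 81 into supply: Qs = 464.6 + 0.4P_b.
Market clearing requires 744.5 - 0.5P_b = 464.6 + 0.4P_b; hence 279.9 = 0.9P_b and P_b = 311.
Then P_s = 311 - 81 = 230 and Q = 744.5 - 0.5(311) = 589.

P_b = 311, P_s = 230, Q = 589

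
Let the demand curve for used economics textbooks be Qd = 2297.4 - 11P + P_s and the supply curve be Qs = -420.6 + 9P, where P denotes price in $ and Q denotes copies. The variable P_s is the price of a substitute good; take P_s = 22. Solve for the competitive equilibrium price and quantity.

With P_s = 22, demand is Qd = 2319.4 - 11P.
The market clears where 2319.4 - 11P = -420.6 + 9P. Rearranging, 20P = 2740, hence P* = 137.
Plugging P* into demand: Q* = 2319.4 - 11(137) = 812.4.

P* = 137, Q* = 812.4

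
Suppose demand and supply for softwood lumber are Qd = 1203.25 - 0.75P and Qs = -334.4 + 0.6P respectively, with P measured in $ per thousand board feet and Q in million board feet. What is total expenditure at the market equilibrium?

The market clears where 1203.25 - 0.75P = -334.4 + 0.6P. Rearranging, 1.35P = 1537.65, hence P* = 1139.
Plugging P* into demand: Q* = 1203.25 - 0.75(1139) = 349.
Total expenditure = P* × Q* = 1139 × 349 = 397511.

Total expenditure = 397511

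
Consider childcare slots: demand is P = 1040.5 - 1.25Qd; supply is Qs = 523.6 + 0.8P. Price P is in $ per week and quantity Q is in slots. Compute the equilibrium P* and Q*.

Solving each curve for Q: Qd = 832.4 - 0.8P.
At equilibrium Qd = Qs, so 832.4 - 0.8P = 523.6 + 0.8P; collecting terms, 308.8 = 1.6P and P* = 193.
Substitute back: Q* = 832.4 - 0.8(193) = 678.

P* = 193, Q* = 678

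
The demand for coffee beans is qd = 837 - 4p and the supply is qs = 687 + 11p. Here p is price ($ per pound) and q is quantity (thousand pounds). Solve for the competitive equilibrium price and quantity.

Equating demand and supply, 837 - 4p = 687 + 11p gives 15p = 150, so p* = 10.
Plugging p* into demand: q* = 837 - 4(10) = 797.

p* = 10, q* = 797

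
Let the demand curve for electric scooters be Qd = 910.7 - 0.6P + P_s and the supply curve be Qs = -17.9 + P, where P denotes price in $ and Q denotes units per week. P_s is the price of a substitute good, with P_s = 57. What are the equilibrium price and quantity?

With P_s = 57, demand is Qd = 967.7 - 0.6P.
Set Qd = Qs: 967.7 - 0.6P = -17.9 + P, so 985.6 = 1.6P and P* = 616.
Substitute back: Q* = 967.7 - 0.6(616) = 598.1.

P* = 616, Q* = 598.1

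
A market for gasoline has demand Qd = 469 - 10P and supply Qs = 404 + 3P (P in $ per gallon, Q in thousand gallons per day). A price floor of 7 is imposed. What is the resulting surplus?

At P = 7: Qd = 399 and Qs = 425.
Surplus = Qs - Qd = 425 - 399 = 26.

Surplus = 26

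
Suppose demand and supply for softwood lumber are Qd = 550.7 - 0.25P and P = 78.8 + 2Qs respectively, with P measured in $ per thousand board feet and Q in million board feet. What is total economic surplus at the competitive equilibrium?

Rewriting in direct form: Qs = -39.4 + 0.5P.
Equating demand and supply, 550.7 - 0.25P = -39.4 + 0.5P gives 0.75P = 590.1, so P* = 786.8.
Then Q* = 550.7 - 0.25(786.8) = 354.
Demand choke price = 2202.8; supply choke price = 78.8. CS = ½(2202.8 - 786.8)(354) = 250632; PS = ½(786.8 - 78.8)(354) = 125316. Total surplus = 375948.

Total surplus = 375948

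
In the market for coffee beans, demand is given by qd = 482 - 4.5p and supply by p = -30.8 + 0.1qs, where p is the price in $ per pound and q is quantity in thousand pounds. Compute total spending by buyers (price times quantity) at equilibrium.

Total spending by buyers = 5136

Inverting to quantity form: qs = 308 + 10p.
Set qd = qs: 482 - 4.5p = 308 + 10p, so 174 = 14.5p and p* = 12.
Substitute back: q* = 482 - 4.5(12) = 428.
Total spending by buyers = p* × q* = 12 × 428 = 5136.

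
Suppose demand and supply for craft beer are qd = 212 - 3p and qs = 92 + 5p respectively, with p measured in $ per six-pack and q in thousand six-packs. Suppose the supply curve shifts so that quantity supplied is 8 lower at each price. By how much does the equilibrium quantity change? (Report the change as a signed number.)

Δq = -3

At equilibrium qd = qs, so 212 - 3p = 92 + 5p; collecting terms, 120 = 8p and p* = 15.
Then q* = 212 - 3(15) = 167.
After the shift, supply is qs = 84 + 5p.
The new intersection has 128 = 8p, i.e. p = 16, q = 164.
Δq = 164 - 167 = -3.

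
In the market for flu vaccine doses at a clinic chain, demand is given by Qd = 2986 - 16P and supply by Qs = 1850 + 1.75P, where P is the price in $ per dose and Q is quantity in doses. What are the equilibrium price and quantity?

P* = 64, Q* = 1962

Equating demand and supply, 2986 - 16P = 1850 + 1.75P gives 17.75P = 1136, so P* = 64.
Substitute back: Q* = 2986 - 16(64) = 1962.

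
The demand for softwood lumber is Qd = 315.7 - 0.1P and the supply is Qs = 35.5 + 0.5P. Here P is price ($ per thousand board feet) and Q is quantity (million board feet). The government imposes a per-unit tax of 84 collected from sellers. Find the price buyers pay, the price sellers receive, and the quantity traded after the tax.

With a tax of 84 on sellers, they supply based on the net price P_s = P_b - 84, so Qs = -6.5 + 0.5P_b.
Market clearing requires 315.7 - 0.1P_b = -6.5 + 0.5P_b; hence 322.2 = 0.6P_b and P_b = 537.
So P_s = 453 and the quantity traded is Q = 315.7 - 0.1(537) = 262.

P_b = 537, P_s = 453, Q = 262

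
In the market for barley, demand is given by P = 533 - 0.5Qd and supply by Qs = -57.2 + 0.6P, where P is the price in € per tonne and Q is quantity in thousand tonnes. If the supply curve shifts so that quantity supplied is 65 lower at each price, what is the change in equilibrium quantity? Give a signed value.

In direct form, Qd = 1066 - 2P.
The market clears where 1066 - 2P = -57.2 + 0.6P. Rearranging, 2.6P = 1123.2, hence P* = 432.
From the demand curve, Q* = 1066 - 2(432) = 202.
After the shift, supply is Qs = -122.2 + 0.6P.
Re-solving, 2.6P = 1188.2 gives P = 457 and Q = 152.
ΔQ = 152 - 202 = -50.

ΔQ = -50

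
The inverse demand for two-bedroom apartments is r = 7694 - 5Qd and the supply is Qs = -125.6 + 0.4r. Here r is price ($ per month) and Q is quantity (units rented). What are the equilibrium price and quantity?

r* = 2774, Q* = 984

In direct form, Qd = 1538.8 - 0.2r.
The market clears where 1538.8 - 0.2r = -125.6 + 0.4r. Rearranging, 0.6r = 1664.4, hence r* = 2774.
Plugging r* into demand: Q* = 1538.8 - 0.2(2774) = 984.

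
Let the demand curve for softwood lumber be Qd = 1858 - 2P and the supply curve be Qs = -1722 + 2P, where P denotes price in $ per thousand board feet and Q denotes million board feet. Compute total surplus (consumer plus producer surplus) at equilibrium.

Total surplus = 2312

Equating demand and supply, 1858 - 2P = -1722 + 2P gives 4P = 3580, so P* = 895.
Substitute back: Q* = 1858 - 2(895) = 68.
Demand choke price = 929; supply choke price = 861. CS = ½(929 - 895)(68) = 1156; PS = ½(895 - 861)(68) = 1156. Total surplus = 2312.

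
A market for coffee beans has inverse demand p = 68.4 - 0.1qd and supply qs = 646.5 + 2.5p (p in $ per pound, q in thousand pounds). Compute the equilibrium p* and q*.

Rewriting in direct form: qd = 684 - 10p.
At equilibrium qd = qs, so 684 - 10p = 646.5 + 2.5p; collecting terms, 37.5 = 12.5p and p* = 3.
From the demand curve, q* = 684 - 10(3) = 654.

p* = 3, q* = 654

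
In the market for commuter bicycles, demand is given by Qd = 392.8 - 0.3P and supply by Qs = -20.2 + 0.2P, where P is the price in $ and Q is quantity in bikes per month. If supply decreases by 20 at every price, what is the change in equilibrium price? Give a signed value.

The market clears where 392.8 - 0.3P = -20.2 + 0.2P. Rearranging, 0.5P = 413, hence P* = 826.
Substitute back: Q* = 392.8 - 0.3(826) = 145.
After the shift, supply is Qs = -40.2 + 0.2P.
Re-solving, 0.5P = 433 gives P = 866 and Q = 133.
ΔP = 866 - 826 = 40.

ΔP = 40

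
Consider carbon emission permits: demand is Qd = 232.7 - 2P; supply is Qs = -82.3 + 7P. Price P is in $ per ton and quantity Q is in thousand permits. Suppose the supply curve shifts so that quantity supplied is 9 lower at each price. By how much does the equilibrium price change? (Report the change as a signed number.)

ΔP = 1

Set Qd = Qs: 232.7 - 2P = -82.3 + 7P, so 315 = 9P and P* = 35.
Substitute back: Q* = 232.7 - 2(35) = 162.7.
After the shift, supply is Qs = -91.3 + 7P.
The new intersection has 324 = 9P, i.e. P = 36, Q = 160.7.
ΔP = 36 - 35 = 1.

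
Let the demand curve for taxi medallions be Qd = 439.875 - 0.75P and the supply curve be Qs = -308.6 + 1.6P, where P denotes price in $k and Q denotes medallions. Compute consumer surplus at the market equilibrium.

Consumer surplus = 26934

Equating demand and supply, 439.875 - 0.75P = -308.6 + 1.6P gives 2.35P = 748.475, so P* = 318.5.
From the demand curve, Q* = 439.875 - 0.75(318.5) = 201.
Demand choke price (Qd = 0): P = 439.875/0.75 = 586.5. Consumer surplus = ½ × (586.5 - 318.5) × 201 = 26934.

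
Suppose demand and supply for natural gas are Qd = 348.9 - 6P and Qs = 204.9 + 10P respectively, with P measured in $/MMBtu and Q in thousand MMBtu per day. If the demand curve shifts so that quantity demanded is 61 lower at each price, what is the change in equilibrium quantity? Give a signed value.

Set Qd = Qs: 348.9 - 6P = 204.9 + 10P, so 144 = 16P and P* = 9.
Substitute back: Q* = 348.9 - 6(9) = 294.9.
After the shift, demand is Qd = 287.9 - 6P.
Re-solving, 16P = 83 gives P = 5.1875 and Q = 256.775.
ΔQ = 256.775 - 294.9 = -38.125.

ΔQ = -38.125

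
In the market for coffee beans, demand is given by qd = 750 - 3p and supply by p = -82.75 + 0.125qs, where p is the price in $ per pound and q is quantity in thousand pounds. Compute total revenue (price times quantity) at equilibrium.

Rewriting in direct form: qs = 662 + 8p.
Equating demand and supply, 750 - 3p = 662 + 8p gives 11p = 88, so p* = 8.
From the demand curve, q* = 750 - 3(8) = 726.
Total revenue = p* × q* = 8 × 726 = 5808.

Total revenue = 5808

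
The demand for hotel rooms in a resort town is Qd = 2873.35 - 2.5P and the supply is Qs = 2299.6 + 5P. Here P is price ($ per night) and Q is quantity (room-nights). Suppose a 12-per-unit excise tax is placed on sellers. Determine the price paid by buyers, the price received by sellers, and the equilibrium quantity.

P_b = 84.5, P_s = 72.5, Q = 2662.1

Sellers keep P_s = P_b - 12 per unit, so supply in terms of the buyer price is Qs = 2239.6 + 5P_b.
Set Qd = Qs: 2873.35 - 2.5P_b = 2239.6 + 5P_b, so 633.75 = 7.5P_b and P_b = 84.5.
So P_s = 72.5 and the quantity traded is Q = 2873.35 - 2.5(84.5) = 2662.1.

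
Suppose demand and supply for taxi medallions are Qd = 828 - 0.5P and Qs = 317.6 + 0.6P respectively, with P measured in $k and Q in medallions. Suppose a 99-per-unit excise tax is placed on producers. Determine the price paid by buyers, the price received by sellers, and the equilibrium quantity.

P_b = 518, P_s = 419, Q = 569

With a tax of 99 on producers, they supply based on the net price P_s = P_b - 99, so Qs = 258.2 + 0.6P_b.
Equate demand and the shifted supply: 828 - 0.5P_b = 258.2 + 0.6P_b, giving 1.1P_b = 569.8, so P_b = 518.
Then P_s = 518 - 99 = 419 and Q = 828 - 0.5(518) = 569.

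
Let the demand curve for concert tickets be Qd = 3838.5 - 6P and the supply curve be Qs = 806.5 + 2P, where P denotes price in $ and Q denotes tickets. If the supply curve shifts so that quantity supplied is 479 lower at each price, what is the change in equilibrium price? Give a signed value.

Set Qd = Qs: 3838.5 - 6P = 806.5 + 2P, so 3032 = 8P and P* = 379.
Then Q* = 3838.5 - 6(379) = 1564.5.
After the shift, supply is Qs = 327.5 + 2P.
New equilibrium: 3511 = 8P, so P = 438.875 and Q = 1205.25.
ΔP = 438.875 - 379 = 59.875.

ΔP = 59.875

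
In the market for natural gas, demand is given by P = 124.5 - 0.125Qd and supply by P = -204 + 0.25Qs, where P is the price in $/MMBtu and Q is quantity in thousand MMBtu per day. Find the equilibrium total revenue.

Total revenue = 13140

Inverting to quantity form: Qd = 996 - 8P and Qs = 816 + 4P.
The market clears where 996 - 8P = 816 + 4P. Rearranging, 12P = 180, hence P* = 15.
Then Q* = 996 - 8(15) = 876.
Total revenue = P* × Q* = 15 × 876 = 13140.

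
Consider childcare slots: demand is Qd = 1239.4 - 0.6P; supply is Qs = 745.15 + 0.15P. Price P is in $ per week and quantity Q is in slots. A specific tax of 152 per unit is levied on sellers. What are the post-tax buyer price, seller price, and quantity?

The tax drives a wedge P_b - P_s = 152. Substituting P_s = P_b - 152 into supply: Qs = 722.35 + 0.15P_b.
Set Qd = Qs: 1239.4 - 0.6P_b = 722.35 + 0.15P_b, so 517.05 = 0.75P_b and P_b = 689.4.
So P_s = 537.4 and the quantity traded is Q = 1239.4 - 0.6(689.4) = 825.76.

P_b = 689.4, P_s = 537.4, Q = 825.76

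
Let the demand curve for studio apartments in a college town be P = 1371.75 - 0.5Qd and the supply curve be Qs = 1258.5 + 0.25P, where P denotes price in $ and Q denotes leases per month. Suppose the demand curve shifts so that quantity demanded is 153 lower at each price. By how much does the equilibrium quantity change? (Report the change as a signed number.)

ΔQ = -17

In direct form, Qd = 2743.5 - 2P.
The market clears where 2743.5 - 2P = 1258.5 + 0.25P. Rearranging, 2.25P = 1485, hence P* = 660.
Plugging P* into demand: Q* = 2743.5 - 2(660) = 1423.5.
After the shift, demand is Qd = 2590.5 - 2P.
Re-solving, 2.25P = 1332 gives P = 592 and Q = 1406.5.
ΔQ = 1406.5 - 1423.5 = -17.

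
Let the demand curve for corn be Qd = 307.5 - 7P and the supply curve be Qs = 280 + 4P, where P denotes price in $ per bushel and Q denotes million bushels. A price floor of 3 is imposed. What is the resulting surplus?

With P fixed at 3, quantity demanded is 286.5 and quantity supplied is 292.
Surplus = Qs - Qd = 292 - 286.5 = 5.5.

Surplus = 5.5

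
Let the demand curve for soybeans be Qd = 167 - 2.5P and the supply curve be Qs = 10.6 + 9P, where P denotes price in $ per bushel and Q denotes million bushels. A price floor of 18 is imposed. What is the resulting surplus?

At P = 18: Qd = 122 and Qs = 172.6.
Surplus = Qs - Qd = 172.6 - 122 = 50.6.

Surplus = 50.6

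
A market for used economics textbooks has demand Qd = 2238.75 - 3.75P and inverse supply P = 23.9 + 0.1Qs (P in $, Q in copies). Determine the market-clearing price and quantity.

P* = 180.2, Q* = 1563

Inverting to quantity form: Qs = -239 + 10P.
At equilibrium Qd = Qs, so 2238.75 - 3.75P = -239 + 10P; collecting terms, 2477.75 = 13.75P and P* = 180.2.
Plugging P* into demand: Q* = 2238.75 - 3.75(180.2) = 1563.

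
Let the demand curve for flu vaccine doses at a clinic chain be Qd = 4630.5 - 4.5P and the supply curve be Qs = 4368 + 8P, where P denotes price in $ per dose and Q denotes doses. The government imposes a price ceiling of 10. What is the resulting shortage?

Shortage = 137.5

At P = 10: Qd = 4585.5 and Qs = 4448.
Shortage = Qd - Qs = 4585.5 - 4448 = 137.5.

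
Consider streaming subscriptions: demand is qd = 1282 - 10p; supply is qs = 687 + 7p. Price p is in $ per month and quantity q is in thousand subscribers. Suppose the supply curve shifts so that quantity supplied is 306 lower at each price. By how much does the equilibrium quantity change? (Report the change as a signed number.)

Δq = -180

The market clears where 1282 - 10p = 687 + 7p. Rearranging, 17p = 595, hence p* = 35.
Then q* = 1282 - 10(35) = 932.
After the shift, supply is qs = 381 + 7p.
The new intersection has 901 = 17p, i.e. p = 53, q = 752.
Δq = 752 - 932 = -180.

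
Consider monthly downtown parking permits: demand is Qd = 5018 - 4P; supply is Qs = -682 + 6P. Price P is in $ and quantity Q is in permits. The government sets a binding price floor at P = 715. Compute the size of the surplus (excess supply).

Surplus = 1450

Evaluating both curves at the floor price 715 gives Qd = 2158, Qs = 3608.
Surplus = Qs - Qd = 3608 - 2158 = 1450.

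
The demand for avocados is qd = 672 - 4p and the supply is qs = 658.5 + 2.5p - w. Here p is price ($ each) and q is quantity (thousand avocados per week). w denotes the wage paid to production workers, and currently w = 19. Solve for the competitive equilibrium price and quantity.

With w = 19, supply is qs = 639.5 + 2.5p.
Set qd = qs: 672 - 4p = 639.5 + 2.5p, so 32.5 = 6.5p and p* = 5.
Plugging p* into demand: q* = 672 - 4(5) = 652.

p* = 5, q* = 652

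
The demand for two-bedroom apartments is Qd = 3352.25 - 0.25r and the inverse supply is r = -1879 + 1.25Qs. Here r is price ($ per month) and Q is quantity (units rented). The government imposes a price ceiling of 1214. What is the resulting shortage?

Solving each curve for Q: Qs = 1503.2 + 0.8r.
With r fixed at 1214, quantity demanded is 3048.75 and quantity supplied is 2474.4.
Shortage = Qd - Qs = 3048.75 - 2474.4 = 574.35.

Shortage = 574.35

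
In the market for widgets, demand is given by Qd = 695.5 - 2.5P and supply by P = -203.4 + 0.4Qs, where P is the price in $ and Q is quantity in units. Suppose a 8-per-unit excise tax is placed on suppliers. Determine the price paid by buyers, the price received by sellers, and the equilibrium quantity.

P_b = 41.4, P_s = 33.4, Q = 592

Rewriting in direct form: Qs = 508.5 + 2.5P.
With a tax of 8 on suppliers, they supply based on the net price P_s = P_b - 8, so Qs = 488.5 + 2.5P_b.
Set Qd = Qs: 695.5 - 2.5P_b = 488.5 + 2.5P_b, so 207 = 5P_b and P_b = 41.4.
So P_s = 33.4 and the quantity traded is Q = 695.5 - 2.5(41.4) = 592.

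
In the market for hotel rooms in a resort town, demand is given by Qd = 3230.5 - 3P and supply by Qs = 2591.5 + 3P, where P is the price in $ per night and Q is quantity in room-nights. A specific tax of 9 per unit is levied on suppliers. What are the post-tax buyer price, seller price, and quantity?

P_b = 111, P_s = 102, Q = 2897.5

The tax drives a wedge P_b - P_s = 9. Substituting P_s = P_b - 9 into supply: Qs = 2564.5 + 3P_b.
Equate demand and the shifted supply: 3230.5 - 3P_b = 2564.5 + 3P_b, giving 6P_b = 666, so P_b = 111.
Then P_s = 111 - 9 = 102 and Q = 3230.5 - 3(111) = 2897.5.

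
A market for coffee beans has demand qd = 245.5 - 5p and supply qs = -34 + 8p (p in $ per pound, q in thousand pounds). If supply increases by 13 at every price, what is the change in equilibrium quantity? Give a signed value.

Δq = 5

The market clears where 245.5 - 5p = -34 + 8p. Rearranging, 13p = 279.5, hence p* = 21.5.
From the demand curve, q* = 245.5 - 5(21.5) = 138.
After the shift, supply is qs = -21 + 8p.
New equilibrium: 266.5 = 13p, so p = 20.5 and q = 143.
Δq = 143 - 138 = 5.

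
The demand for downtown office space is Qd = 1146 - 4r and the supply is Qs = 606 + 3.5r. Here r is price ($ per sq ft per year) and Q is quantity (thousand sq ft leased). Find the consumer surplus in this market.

At equilibrium Qd = Qs, so 1146 - 4r = 606 + 3.5r; collecting terms, 540 = 7.5r and r* = 72.
From the demand curve, Q* = 1146 - 4(72) = 858.
Demand choke price (Qd = 0): r = 1146/4 = 286.5. Consumer surplus = ½ × (286.5 - 72) × 858 = 92020.5.

Consumer surplus = 92020.5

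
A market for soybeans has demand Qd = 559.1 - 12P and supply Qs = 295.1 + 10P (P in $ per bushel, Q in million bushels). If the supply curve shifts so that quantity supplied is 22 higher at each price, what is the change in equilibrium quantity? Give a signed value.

Equating demand and supply, 559.1 - 12P = 295.1 + 10P gives 22P = 264, so P* = 12.
Then Q* = 559.1 - 12(12) = 415.1.
After the shift, supply is Qs = 317.1 + 10P.
Re-solving, 22P = 242 gives P = 11 and Q = 427.1.
ΔQ = 427.1 - 415.1 = 12.

ΔQ = 12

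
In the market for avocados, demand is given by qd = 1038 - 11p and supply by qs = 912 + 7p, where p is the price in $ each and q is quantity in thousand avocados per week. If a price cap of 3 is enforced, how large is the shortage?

Shortage = 72

With p fixed at 3, quantity demanded is 1005 and quantity supplied is 933.
Shortage = qd - qs = 1005 - 933 = 72.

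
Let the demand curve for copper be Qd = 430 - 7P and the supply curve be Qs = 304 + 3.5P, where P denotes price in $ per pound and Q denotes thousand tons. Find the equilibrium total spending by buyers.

The market clears where 430 - 7P = 304 + 3.5P. Rearranging, 10.5P = 126, hence P* = 12.
Plugging P* into demand: Q* = 430 - 7(12) = 346.
Total spending by buyers = P* × Q* = 12 × 346 = 4152.

Total spending by buyers = 4152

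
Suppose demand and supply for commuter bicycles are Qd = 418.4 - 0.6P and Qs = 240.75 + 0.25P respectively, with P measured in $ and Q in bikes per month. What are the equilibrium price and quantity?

P* = 209, Q* = 293

The market clears where 418.4 - 0.6P = 240.75 + 0.25P. Rearranging, 0.85P = 177.65, hence P* = 209.
Plugging P* into demand: Q* = 418.4 - 0.6(209) = 293.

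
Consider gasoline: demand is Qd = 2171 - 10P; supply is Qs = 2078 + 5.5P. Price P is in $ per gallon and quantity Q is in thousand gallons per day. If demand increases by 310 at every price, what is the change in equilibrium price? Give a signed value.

The market clears where 2171 - 10P = 2078 + 5.5P. Rearranging, 15.5P = 93, hence P* = 6.
From the demand curve, Q* = 2171 - 10(6) = 2111.
After the shift, demand is Qd = 2481 - 10P.
The new intersection has 403 = 15.5P, i.e. P = 26, Q = 2221.
ΔP = 26 - 6 = 20.

ΔP = 20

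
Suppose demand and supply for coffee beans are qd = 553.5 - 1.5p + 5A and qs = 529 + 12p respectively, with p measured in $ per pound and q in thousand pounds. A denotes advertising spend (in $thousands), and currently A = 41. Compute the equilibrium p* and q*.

With A = 41, demand is qd = 758.5 - 1.5p.
The market clears where 758.5 - 1.5p = 529 + 12p. Rearranging, 13.5p = 229.5, hence p* = 17.
Then q* = 758.5 - 1.5(17) = 733.

p* = 17, q* = 733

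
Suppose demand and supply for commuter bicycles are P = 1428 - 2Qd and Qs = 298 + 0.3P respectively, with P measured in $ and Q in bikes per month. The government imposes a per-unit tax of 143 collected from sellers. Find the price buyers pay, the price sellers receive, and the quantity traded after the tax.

P_b = 573.625, P_s = 430.625, Q = 427.1875

In direct form, Qd = 714 - 0.5P.
Sellers keep P_s = P_b - 143 per unit, so supply in terms of the buyer price is Qs = 255.1 + 0.3P_b.
Equate demand and the shifted supply: 714 - 0.5P_b = 255.1 + 0.3P_b, giving 0.8P_b = 458.9, so P_b = 573.625.
Then P_s = 573.625 - 143 = 430.625 and Q = 714 - 0.5(573.625) = 427.1875.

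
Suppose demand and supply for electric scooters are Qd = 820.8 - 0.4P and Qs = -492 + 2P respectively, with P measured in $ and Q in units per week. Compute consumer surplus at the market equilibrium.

Equating demand and supply, 820.8 - 0.4P = -492 + 2P gives 2.4P = 1312.8, so P* = 547.
From the demand curve, Q* = 820.8 - 0.4(547) = 602.
Demand choke price (Qd = 0): P = 820.8/0.4 = 2052. Consumer surplus = ½ × (2052 - 547) × 602 = 453005.

Consumer surplus = 453005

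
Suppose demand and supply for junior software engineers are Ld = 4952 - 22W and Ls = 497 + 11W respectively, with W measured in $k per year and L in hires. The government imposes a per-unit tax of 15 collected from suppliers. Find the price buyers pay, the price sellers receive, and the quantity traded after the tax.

W_b = 140, W_s = 125, L = 1872

The tax drives a wedge W_b - W_s = 15. Substituting W_s = W_b - 15 into supply: Ls = 332 + 11W_b.
Market clearing requires 4952 - 22W_b = 332 + 11W_b; hence 4620 = 33W_b and W_b = 140.
So W_s = 125 and the quantity traded is L = 4952 - 22(140) = 1872.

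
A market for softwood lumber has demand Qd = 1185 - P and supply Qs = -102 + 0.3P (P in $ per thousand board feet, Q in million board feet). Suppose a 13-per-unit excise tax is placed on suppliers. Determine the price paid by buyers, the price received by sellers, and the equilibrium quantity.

With a tax of 13 on suppliers, they supply based on the net price P_s = P_b - 13, so Qs = -105.9 + 0.3P_b.
Equate demand and the shifted supply: 1185 - P_b = -105.9 + 0.3P_b, giving 1.3P_b = 1290.9, so P_b = 993.
Then P_s = 993 - 13 = 980 and Q = 1185 - 993 = 192.

P_b = 993, P_s = 980, Q = 192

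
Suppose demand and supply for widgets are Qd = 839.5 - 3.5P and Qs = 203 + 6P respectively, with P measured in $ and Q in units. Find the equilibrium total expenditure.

Total expenditure = 40535

Set Qd = Qs: 839.5 - 3.5P = 203 + 6P, so 636.5 = 9.5P and P* = 67.
Plugging P* into demand: Q* = 839.5 - 3.5(67) = 605.
Total expenditure = P* × Q* = 67 × 605 = 40535.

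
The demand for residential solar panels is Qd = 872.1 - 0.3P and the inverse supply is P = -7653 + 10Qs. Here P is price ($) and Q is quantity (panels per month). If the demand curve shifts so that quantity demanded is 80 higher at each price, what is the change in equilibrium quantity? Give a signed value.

Rewriting in direct form: Qs = 765.3 + 0.1P.
Equating demand and supply, 872.1 - 0.3P = 765.3 + 0.1P gives 0.4P = 106.8, so P* = 267.
From the demand curve, Q* = 872.1 - 0.3(267) = 792.
After the shift, demand is Qd = 952.1 - 0.3P.
Re-solving, 0.4P = 186.8 gives P = 467 and Q = 812.
ΔQ = 812 - 792 = 20.

ΔQ = 20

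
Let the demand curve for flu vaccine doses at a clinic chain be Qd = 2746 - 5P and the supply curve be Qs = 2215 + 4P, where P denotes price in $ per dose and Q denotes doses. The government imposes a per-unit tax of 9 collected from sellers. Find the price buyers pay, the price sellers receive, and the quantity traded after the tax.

Sellers keep P_s = P_b - 9 per unit, so supply in terms of the buyer price is Qs = 2179 + 4P_b.
Set Qd = Qs: 2746 - 5P_b = 2179 + 4P_b, so 567 = 9P_b and P_b = 63.
So P_s = 54 and the quantity traded is Q = 2746 - 5(63) = 2431.

P_b = 63, P_s = 54, Q = 2431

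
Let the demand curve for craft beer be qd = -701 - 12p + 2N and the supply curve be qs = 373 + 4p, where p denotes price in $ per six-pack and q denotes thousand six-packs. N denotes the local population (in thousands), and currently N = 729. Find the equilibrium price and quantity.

p* = 24, q* = 469

With N = 729, demand is qd = 757 - 12p.
Equating demand and supply, 757 - 12p = 373 + 4p gives 16p = 384, so p* = 24.
Substitute back: q* = 757 - 12(24) = 469.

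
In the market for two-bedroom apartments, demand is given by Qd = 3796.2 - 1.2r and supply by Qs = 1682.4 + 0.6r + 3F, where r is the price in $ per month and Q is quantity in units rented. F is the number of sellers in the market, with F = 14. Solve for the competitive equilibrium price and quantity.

With F = 14, supply is Qs = 1724.4 + 0.6r.
At equilibrium Qd = Qs, so 3796.2 - 1.2r = 1724.4 + 0.6r; collecting terms, 2071.8 = 1.8r and r* = 1151.
Plugging r* into demand: Q* = 3796.2 - 1.2(1151) = 2415.

r* = 1151, Q* = 2415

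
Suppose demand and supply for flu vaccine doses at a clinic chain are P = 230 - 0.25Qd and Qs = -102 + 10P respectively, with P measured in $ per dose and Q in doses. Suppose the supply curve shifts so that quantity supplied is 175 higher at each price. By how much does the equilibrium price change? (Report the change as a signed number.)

In direct form, Qd = 920 - 4P.
The market clears where 920 - 4P = -102 + 10P. Rearranging, 14P = 1022, hence P* = 73.
Then Q* = 920 - 4(73) = 628.
After the shift, supply is Qs = 73 + 10P.
The new intersection has 847 = 14P, i.e. P = 60.5, Q = 678.
ΔP = 60.5 - 73 = -12.5.

ΔP = -12.5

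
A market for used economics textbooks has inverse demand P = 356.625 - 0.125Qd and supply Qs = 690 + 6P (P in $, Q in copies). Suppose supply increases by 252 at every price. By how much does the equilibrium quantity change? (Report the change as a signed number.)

In direct form, Qd = 2853 - 8P.
At equilibrium Qd = Qs, so 2853 - 8P = 690 + 6P; collecting terms, 2163 = 14P and P* = 154.5.
From the demand curve, Q* = 2853 - 8(154.5) = 1617.
After the shift, supply is Qs = 942 + 6P.
New equilibrium: 1911 = 14P, so P = 136.5 and Q = 1761.
ΔQ = 1761 - 1617 = 144.

ΔQ = 144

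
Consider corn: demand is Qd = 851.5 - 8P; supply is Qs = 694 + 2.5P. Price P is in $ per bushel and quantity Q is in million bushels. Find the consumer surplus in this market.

Set Qd = Qs: 851.5 - 8P = 694 + 2.5P, so 157.5 = 10.5P and P* = 15.
Substitute back: Q* = 851.5 - 8(15) = 731.5.
Demand choke price (Qd = 0): P = 851.5/8 = 106.4375. Consumer surplus = ½ × (106.4375 - 15) × 731.5 = 33443.265625.

Consumer surplus = 33443.265625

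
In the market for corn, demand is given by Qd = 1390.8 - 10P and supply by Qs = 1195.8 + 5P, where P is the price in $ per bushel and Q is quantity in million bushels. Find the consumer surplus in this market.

Consumer surplus = 79480.832

The market clears where 1390.8 - 10P = 1195.8 + 5P. Rearranging, 15P = 195, hence P* = 13.
Plugging P* into demand: Q* = 1390.8 - 10(13) = 1260.8.
Demand choke price (Qd = 0): P = 1390.8/10 = 139.08. Consumer surplus = ½ × (139.08 - 13) × 1260.8 = 79480.832.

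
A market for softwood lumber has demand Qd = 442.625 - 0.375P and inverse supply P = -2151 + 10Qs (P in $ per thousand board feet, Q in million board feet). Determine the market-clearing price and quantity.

Inverting to quantity form: Qs = 215.1 + 0.1P.
Equating demand and supply, 442.625 - 0.375P = 215.1 + 0.1P gives 0.475P = 227.525, so P* = 479.
Substitute back: Q* = 442.625 - 0.375(479) = 263.

P* = 479, Q* = 263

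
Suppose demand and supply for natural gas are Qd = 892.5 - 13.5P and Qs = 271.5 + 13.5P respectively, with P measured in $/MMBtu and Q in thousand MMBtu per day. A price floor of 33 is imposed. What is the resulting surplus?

Evaluating both curves at the floor price 33 gives Qd = 447, Qs = 717.
Surplus = Qs - Qd = 717 - 447 = 270.

Surplus = 270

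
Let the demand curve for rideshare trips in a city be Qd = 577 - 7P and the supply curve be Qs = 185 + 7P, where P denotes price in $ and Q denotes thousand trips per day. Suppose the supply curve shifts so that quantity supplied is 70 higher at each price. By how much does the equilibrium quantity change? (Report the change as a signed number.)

ΔQ = 35

Set Qd = Qs: 577 - 7P = 185 + 7P, so 392 = 14P and P* = 28.
Substitute back: Q* = 577 - 7(28) = 381.
After the shift, supply is Qs = 255 + 7P.
Re-solving, 14P = 322 gives P = 23 and Q = 416.
ΔQ = 416 - 381 = 35.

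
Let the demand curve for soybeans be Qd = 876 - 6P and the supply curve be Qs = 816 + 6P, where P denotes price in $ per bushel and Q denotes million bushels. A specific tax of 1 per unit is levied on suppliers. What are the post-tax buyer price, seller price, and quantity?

The tax drives a wedge P_b - P_s = 1. Substituting P_s = P_b - 1 into supply: Qs = 810 + 6P_b.
Set Qd = Qs: 876 - 6P_b = 810 + 6P_b, so 66 = 12P_b and P_b = 5.5.
Then P_s = 5.5 - 1 = 4.5 and Q = 876 - 6(5.5) = 843.

P_b = 5.5, P_s = 4.5, Q = 843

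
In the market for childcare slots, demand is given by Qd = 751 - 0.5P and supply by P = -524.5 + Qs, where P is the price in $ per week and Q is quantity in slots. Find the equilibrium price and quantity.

Rewriting in direct form: Qs = 524.5 + P.
The market clears where 751 - 0.5P = 524.5 + P. Rearranging, 1.5P = 226.5, hence P* = 151.
Substitute back: Q* = 751 - 0.5(151) = 675.5.

P* = 151, Q* = 675.5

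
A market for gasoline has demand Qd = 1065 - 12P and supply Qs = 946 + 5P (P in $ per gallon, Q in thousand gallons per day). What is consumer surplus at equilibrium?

Consumer surplus = 40098.375

The market clears where 1065 - 12P = 946 + 5P. Rearranging, 17P = 119, hence P* = 7.
From the demand curve, Q* = 1065 - 12(7) = 981.
Demand choke price (Qd = 0): P = 1065/12 = 88.75. Consumer surplus = ½ × (88.75 - 7) × 981 = 40098.375.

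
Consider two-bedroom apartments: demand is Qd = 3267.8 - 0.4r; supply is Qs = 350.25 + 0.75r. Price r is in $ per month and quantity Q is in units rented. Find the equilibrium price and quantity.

Equating demand and supply, 3267.8 - 0.4r = 350.25 + 0.75r gives 1.15r = 2917.55, so r* = 2537.
Plugging r* into demand: Q* = 3267.8 - 0.4(2537) = 2253.

r* = 2537, Q* = 2253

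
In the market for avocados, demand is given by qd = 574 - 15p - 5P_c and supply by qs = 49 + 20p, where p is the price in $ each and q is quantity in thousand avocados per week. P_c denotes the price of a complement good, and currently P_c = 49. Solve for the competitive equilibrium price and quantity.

p* = 8, q* = 209

With P_c = 49, demand is qd = 329 - 15p.
The market clears where 329 - 15p = 49 + 20p. Rearranging, 35p = 280, hence p* = 8.
From the demand curve, q* = 329 - 15(8) = 209.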